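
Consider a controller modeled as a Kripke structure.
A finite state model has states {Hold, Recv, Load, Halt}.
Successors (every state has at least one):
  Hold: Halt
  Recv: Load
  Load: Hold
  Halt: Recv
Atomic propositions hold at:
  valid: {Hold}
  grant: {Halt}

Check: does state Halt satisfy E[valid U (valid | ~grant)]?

Sat(~grant) = {Hold, Recv, Load}
Sat(valid | ~grant) = {Hold, Recv, Load}
E[valid U (valid | ~grant)]: least fixpoint, start Z0 = Sat((valid | ~grant)) = {Hold, Recv, Load}, add states in Sat(valid) with some successor in Z. Already a fixed point.
Sat(E[valid U (valid | ~grant)]) = {Hold, Recv, Load}
Halt ∉ Sat(E[valid U (valid | ~grant)]) = {Hold, Recv, Load}, so the formula does not hold at Halt.

No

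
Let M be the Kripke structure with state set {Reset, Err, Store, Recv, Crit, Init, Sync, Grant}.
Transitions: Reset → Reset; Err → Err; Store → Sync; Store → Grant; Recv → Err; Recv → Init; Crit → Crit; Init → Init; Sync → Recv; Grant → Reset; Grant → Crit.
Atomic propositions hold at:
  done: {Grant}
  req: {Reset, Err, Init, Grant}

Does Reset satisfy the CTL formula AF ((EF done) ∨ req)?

Yes

EF done: least fixpoint, start Z0 = {Grant}, add states with some successor in Z. Z1 = {Store, Grant}; fixed.
Sat(EF done) = {Store, Grant}
Sat((EF done) ∨ req) = {Reset, Err, Store, Init, Grant}
AF ((EF done) ∨ req): least fixpoint, start Z0 = {Reset, Err, Store, Init, Grant}, add states with every successor in Z. Z1 = {Reset, Err, Store, Recv, Init, Grant}; Z2 = {Reset, Err, Store, Recv, Init, Sync, Grant}; fixed.
Sat(AF ((EF done) ∨ req)) = {Reset, Err, Store, Recv, Init, Sync, Grant}
Reset ∈ Sat(AF ((EF done) ∨ req)) = {Reset, Err, Store, Recv, Init, Sync, Grant}, so the formula holds at Reset.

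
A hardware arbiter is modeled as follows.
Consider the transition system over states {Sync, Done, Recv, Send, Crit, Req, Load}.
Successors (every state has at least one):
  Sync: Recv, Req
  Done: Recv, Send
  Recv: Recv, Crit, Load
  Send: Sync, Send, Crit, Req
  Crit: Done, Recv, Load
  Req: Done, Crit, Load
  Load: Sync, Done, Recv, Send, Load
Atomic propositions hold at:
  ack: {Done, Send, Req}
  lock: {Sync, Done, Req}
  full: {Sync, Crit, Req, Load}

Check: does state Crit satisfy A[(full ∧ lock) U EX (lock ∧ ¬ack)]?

No

Sat(full ∧ lock) = {Sync, Req}
Sat(¬ack) = {Sync, Recv, Crit, Load}
Sat(lock ∧ ¬ack) = {Sync}
Sat(EX (lock ∧ ¬ack)) = {s : some successor in {Sync}} = {Send, Load}
A[(full ∧ lock) U EX (lock ∧ ¬ack)]: least fixpoint, start Z0 = Sat(EX (lock ∧ ¬ack)) = {Send, Load}, add states in Sat(full ∧ lock) with every successor in Z. Already a fixed point.
Sat(A[(full ∧ lock) U EX (lock ∧ ¬ack)]) = {Send, Load}
Crit ∉ Sat(A[(full ∧ lock) U EX (lock ∧ ¬ack)]) = {Send, Load}, so the formula does not hold at Crit.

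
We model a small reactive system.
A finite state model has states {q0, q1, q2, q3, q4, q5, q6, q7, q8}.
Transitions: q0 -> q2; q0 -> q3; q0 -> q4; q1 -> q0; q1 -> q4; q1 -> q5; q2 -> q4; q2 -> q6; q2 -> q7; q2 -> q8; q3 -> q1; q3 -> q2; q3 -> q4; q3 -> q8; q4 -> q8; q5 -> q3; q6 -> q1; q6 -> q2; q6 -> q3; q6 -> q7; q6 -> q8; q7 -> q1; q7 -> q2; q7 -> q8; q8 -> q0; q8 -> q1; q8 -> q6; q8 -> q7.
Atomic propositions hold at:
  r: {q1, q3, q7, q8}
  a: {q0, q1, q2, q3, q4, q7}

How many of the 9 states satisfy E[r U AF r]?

AF r: least fixpoint, start Z0 = {q1, q3, q7, q8}, add states with every successor in Z. Z1 = {q1, q3, q4, q5, q7, q8}; fixed.
Sat(AF r) = {q1, q3, q4, q5, q7, q8}
E[r U AF r]: least fixpoint, start Z0 = Sat(AF r) = {q1, q3, q4, q5, q7, q8}, add states in Sat(r) with some successor in Z. Already a fixed point.
Sat(E[r U AF r]) = {q1, q3, q4, q5, q7, q8}
|Sat(E[r U AF r])| = |{q1, q3, q4, q5, q7, q8}| = 6.

6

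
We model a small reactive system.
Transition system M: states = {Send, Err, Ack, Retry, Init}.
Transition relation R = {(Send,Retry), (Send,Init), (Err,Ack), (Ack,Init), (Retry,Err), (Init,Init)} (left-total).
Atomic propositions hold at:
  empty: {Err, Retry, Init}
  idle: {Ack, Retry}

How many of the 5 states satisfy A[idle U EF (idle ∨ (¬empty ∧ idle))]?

Sat(¬empty) = {Send, Ack}
Sat(¬empty ∧ idle) = {Ack}
Sat(idle ∨ (¬empty ∧ idle)) = {Ack, Retry}
EF (idle ∨ (¬empty ∧ idle)): least fixpoint, start Z0 = {Ack, Retry}, add states with some successor in Z. Z1 = {Send, Err, Ack, Retry}; fixed.
Sat(EF (idle ∨ (¬empty ∧ idle))) = {Send, Err, Ack, Retry}
A[idle U EF (idle ∨ (¬empty ∧ idle))]: least fixpoint, start Z0 = Sat(EF (idle ∨ (¬empty ∧ idle))) = {Send, Err, Ack, Retry}, add states in Sat(idle) with every successor in Z. Already a fixed point.
Sat(A[idle U EF (idle ∨ (¬empty ∧ idle))]) = {Send, Err, Ack, Retry}
|Sat(A[idle U EF (idle ∨ (¬empty ∧ idle))])| = |{Send, Err, Ack, Retry}| = 4.

4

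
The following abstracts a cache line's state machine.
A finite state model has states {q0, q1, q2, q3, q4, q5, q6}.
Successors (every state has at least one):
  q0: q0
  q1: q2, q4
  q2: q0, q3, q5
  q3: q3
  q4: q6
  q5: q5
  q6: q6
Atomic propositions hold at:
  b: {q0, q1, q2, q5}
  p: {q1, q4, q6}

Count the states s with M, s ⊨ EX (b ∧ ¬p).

4

Sat(¬p) = {q0, q2, q3, q5}
Sat(b ∧ ¬p) = {q0, q2, q5}
Sat(EX (b ∧ ¬p)) = {s : some successor in {q0, q2, q5}} = {q0, q1, q2, q5}
|Sat(EX (b ∧ ¬p))| = |{q0, q1, q2, q5}| = 4.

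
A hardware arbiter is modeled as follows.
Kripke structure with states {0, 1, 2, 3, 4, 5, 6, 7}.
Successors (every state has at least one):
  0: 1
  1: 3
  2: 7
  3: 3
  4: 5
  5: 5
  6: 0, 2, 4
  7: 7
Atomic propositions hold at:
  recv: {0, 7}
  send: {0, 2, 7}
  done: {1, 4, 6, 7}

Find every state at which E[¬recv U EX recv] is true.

Sat(¬recv) = {1, 2, 3, 4, 5, 6}
Sat(EX recv) = {s : some successor in {0, 7}} = {2, 6, 7}
E[¬recv U EX recv]: least fixpoint, start Z0 = Sat(EX recv) = {2, 6, 7}, add states in Sat(¬recv) with some successor in Z. Already a fixed point.
Sat(E[¬recv U EX recv]) = {2, 6, 7}

{2, 6, 7}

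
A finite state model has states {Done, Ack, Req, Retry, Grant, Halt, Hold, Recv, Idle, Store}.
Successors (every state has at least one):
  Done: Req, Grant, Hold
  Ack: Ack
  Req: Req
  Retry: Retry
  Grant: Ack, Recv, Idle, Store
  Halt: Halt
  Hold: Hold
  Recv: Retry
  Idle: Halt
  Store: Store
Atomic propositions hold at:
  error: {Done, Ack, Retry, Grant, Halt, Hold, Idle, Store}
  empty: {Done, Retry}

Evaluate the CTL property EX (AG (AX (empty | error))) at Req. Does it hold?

No

Sat(empty | error) = {Done, Ack, Retry, Grant, Halt, Hold, Idle, Store}
Sat(AX (empty | error)) = {s : every successor in {Done, Ack, Retry, Grant, Halt, Hold, Idle, Store}} = {Ack, Retry, Halt, Hold, Recv, Idle, Store}
AG (AX (empty | error)): greatest fixpoint, start Z0 = {Ack, Retry, Halt, Hold, Recv, Idle, Store}, keep only states in Sat with every successor in Z. Already a fixed point.
Sat(AG (AX (empty | error))) = {Ack, Retry, Halt, Hold, Recv, Idle, Store}
Sat(EX (AG (AX (empty | error)))) = {s : some successor in {Ack, Retry, Halt, Hold, Recv, Idle, Store}} = {Done, Ack, Retry, Grant, Halt, Hold, Recv, Idle, Store}
Req ∉ Sat(EX (AG (AX (empty | error)))) = {Done, Ack, Retry, Grant, Halt, Hold, Recv, Idle, Store}, so the formula does not hold at Req.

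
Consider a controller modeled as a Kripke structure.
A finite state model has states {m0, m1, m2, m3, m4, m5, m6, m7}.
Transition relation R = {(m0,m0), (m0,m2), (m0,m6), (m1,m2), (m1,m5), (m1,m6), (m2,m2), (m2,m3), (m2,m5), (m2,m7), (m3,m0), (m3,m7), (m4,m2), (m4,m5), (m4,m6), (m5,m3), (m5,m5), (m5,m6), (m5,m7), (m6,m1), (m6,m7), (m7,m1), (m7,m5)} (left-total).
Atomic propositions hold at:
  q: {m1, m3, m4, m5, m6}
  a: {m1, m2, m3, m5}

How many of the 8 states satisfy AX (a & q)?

1

Sat(a & q) = {m1, m3, m5}
Sat(AX (a & q)) = {s : every successor in {m1, m3, m5}} = {m7}
|Sat(AX (a & q))| = |{m7}| = 1.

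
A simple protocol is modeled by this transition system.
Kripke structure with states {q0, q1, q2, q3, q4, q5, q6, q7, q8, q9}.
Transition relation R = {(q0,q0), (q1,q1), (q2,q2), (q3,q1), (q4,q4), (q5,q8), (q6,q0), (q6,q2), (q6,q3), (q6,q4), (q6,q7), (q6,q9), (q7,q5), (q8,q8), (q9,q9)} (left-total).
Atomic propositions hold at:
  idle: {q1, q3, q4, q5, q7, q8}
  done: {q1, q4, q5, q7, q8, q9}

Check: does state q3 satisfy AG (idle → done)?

No

Sat(idle → done) = {q0, q1, q2, q4, q5, q6, q7, q8, q9}
AG (idle → done): greatest fixpoint, start Z0 = {q0, q1, q2, q4, q5, q6, q7, q8, q9}, keep only states in Sat with every successor in Z. Z1 = {q0, q1, q2, q4, q5, q7, q8, q9}; fixed.
Sat(AG (idle → done)) = {q0, q1, q2, q4, q5, q7, q8, q9}
q3 ∉ Sat(AG (idle → done)) = {q0, q1, q2, q4, q5, q7, q8, q9}, so the formula does not hold at q3.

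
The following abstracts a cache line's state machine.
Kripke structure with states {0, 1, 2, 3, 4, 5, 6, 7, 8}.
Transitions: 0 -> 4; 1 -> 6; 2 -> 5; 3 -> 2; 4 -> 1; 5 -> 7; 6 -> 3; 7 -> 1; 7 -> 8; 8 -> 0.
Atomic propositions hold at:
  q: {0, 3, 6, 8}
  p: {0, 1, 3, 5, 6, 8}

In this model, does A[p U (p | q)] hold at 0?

Yes

Sat(p | q) = {0, 1, 3, 5, 6, 8}
A[p U (p | q)]: least fixpoint, start Z0 = Sat((p | q)) = {0, 1, 3, 5, 6, 8}, add states in Sat(p) with every successor in Z. Already a fixed point.
Sat(A[p U (p | q)]) = {0, 1, 3, 5, 6, 8}
0 ∈ Sat(A[p U (p | q)]) = {0, 1, 3, 5, 6, 8}, so the formula holds at 0.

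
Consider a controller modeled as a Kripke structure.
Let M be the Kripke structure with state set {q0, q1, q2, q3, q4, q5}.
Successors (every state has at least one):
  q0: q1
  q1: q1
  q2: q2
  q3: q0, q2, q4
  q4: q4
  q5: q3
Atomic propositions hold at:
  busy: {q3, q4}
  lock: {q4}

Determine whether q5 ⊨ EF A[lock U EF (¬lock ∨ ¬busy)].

Sat(¬lock) = {q0, q1, q2, q3, q5}
Sat(¬busy) = {q0, q1, q2, q5}
Sat(¬lock ∨ ¬busy) = {q0, q1, q2, q3, q5}
EF (¬lock ∨ ¬busy): least fixpoint, start Z0 = {q0, q1, q2, q3, q5}, add states with some successor in Z. Already a fixed point.
Sat(EF (¬lock ∨ ¬busy)) = {q0, q1, q2, q3, q5}
A[lock U EF (¬lock ∨ ¬busy)]: least fixpoint, start Z0 = Sat(EF (¬lock ∨ ¬busy)) = {q0, q1, q2, q3, q5}, add states in Sat(lock) with every successor in Z. Already a fixed point.
Sat(A[lock U EF (¬lock ∨ ¬busy)]) = {q0, q1, q2, q3, q5}
EF A[lock U EF (¬lock ∨ ¬busy)]: least fixpoint, start Z0 = {q0, q1, q2, q3, q5}, add states with some successor in Z. Already a fixed point.
Sat(EF A[lock U EF (¬lock ∨ ¬busy)]) = {q0, q1, q2, q3, q5}
q5 ∈ Sat(EF A[lock U EF (¬lock ∨ ¬busy)]) = {q0, q1, q2, q3, q5}, so the formula holds at q5.

Yes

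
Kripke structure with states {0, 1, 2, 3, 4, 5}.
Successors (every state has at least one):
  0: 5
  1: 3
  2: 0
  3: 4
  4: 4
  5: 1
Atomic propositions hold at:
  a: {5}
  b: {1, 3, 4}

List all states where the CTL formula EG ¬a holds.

Sat(¬a) = {0, 1, 2, 3, 4}
EG ¬a: greatest fixpoint, start Z0 = {0, 1, 2, 3, 4}, keep only states in Sat with some successor in Z. Z1 = {1, 2, 3, 4}; Z2 = {1, 3, 4}; fixed.
Sat(EG ¬a) = {1, 3, 4}

{1, 3, 4}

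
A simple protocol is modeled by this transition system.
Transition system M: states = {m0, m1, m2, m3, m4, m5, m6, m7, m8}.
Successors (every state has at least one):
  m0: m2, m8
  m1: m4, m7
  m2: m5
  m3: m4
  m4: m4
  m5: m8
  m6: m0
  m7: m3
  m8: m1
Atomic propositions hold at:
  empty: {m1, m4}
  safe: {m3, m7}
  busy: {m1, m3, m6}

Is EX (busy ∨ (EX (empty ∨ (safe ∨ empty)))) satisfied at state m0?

Sat(safe ∨ empty) = {m1, m3, m4, m7}
Sat(empty ∨ (safe ∨ empty)) = {m1, m3, m4, m7}
Sat(EX (empty ∨ (safe ∨ empty))) = {s : some successor in {m1, m3, m4, m7}} = {m1, m3, m4, m7, m8}
Sat(busy ∨ (EX (empty ∨ (safe ∨ empty)))) = {m1, m3, m4, m6, m7, m8}
Sat(EX (busy ∨ (EX (empty ∨ (safe ∨ empty))))) = {s : some successor in {m1, m3, m4, m6, m7, m8}} = {m0, m1, m3, m4, m5, m7, m8}
m0 ∈ Sat(EX (busy ∨ (EX (empty ∨ (safe ∨ empty))))) = {m0, m1, m3, m4, m5, m7, m8}, so the formula holds at m0.

Yes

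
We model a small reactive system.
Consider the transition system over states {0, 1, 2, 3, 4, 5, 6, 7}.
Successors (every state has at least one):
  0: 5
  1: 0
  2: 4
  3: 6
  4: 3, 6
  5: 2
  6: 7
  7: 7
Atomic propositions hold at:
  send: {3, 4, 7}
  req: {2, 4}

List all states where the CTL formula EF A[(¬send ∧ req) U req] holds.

{0, 1, 2, 4, 5}

Sat(¬send) = {0, 1, 2, 5, 6}
Sat(¬send ∧ req) = {2}
A[(¬send ∧ req) U req]: least fixpoint, start Z0 = Sat(req) = {2, 4}, add states in Sat(¬send ∧ req) with every successor in Z. Already a fixed point.
Sat(A[(¬send ∧ req) U req]) = {2, 4}
EF A[(¬send ∧ req) U req]: least fixpoint, start Z0 = {2, 4}, add states with some successor in Z. Z1 = {2, 4, 5}; Z2 = {0, 2, 4, 5}; Z3 = {0, 1, 2, 4, 5}; fixed.
Sat(EF A[(¬send ∧ req) U req]) = {0, 1, 2, 4, 5}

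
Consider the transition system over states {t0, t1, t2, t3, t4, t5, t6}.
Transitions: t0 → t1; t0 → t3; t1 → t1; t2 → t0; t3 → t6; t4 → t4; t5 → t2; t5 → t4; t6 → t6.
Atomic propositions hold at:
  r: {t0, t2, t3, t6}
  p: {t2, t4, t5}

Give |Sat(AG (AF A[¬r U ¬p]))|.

Sat(¬r) = {t1, t4, t5}
Sat(¬p) = {t0, t1, t3, t6}
A[¬r U ¬p]: least fixpoint, start Z0 = Sat(¬p) = {t0, t1, t3, t6}, add states in Sat(¬r) with every successor in Z. Already a fixed point.
Sat(A[¬r U ¬p]) = {t0, t1, t3, t6}
AF A[¬r U ¬p]: least fixpoint, start Z0 = {t0, t1, t3, t6}, add states with every successor in Z. Z1 = {t0, t1, t2, t3, t6}; fixed.
Sat(AF A[¬r U ¬p]) = {t0, t1, t2, t3, t6}
AG (AF A[¬r U ¬p]): greatest fixpoint, start Z0 = {t0, t1, t2, t3, t6}, keep only states in Sat with every successor in Z. Already a fixed point.
Sat(AG (AF A[¬r U ¬p])) = {t0, t1, t2, t3, t6}
|Sat(AG (AF A[¬r U ¬p]))| = |{t0, t1, t2, t3, t6}| = 5.

5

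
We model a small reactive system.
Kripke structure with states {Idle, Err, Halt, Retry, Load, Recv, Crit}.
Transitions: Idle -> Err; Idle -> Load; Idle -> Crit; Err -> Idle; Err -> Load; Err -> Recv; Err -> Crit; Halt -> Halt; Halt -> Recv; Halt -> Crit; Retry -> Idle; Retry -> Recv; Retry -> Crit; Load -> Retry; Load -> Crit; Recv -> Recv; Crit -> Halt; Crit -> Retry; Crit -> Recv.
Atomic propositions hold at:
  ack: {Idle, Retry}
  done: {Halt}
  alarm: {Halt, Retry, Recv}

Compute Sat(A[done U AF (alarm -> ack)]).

{Idle, Err, Retry, Load, Crit}

Sat(alarm -> ack) = {Idle, Err, Retry, Load, Crit}
AF (alarm -> ack): least fixpoint, start Z0 = {Idle, Err, Retry, Load, Crit}, add states with every successor in Z. Already a fixed point.
Sat(AF (alarm -> ack)) = {Idle, Err, Retry, Load, Crit}
A[done U AF (alarm -> ack)]: least fixpoint, start Z0 = Sat(AF (alarm -> ack)) = {Idle, Err, Retry, Load, Crit}, add states in Sat(done) with every successor in Z. Already a fixed point.
Sat(A[done U AF (alarm -> ack)]) = {Idle, Err, Retry, Load, Crit}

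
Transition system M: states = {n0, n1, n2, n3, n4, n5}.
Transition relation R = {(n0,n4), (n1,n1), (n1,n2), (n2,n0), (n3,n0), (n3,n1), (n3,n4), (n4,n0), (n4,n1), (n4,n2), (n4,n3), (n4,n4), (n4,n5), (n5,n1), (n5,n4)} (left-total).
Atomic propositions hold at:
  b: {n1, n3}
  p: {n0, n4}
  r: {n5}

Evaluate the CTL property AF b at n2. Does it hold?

No

AF b: least fixpoint, start Z0 = {n1, n3}, add states with every successor in Z. Already a fixed point.
Sat(AF b) = {n1, n3}
n2 ∉ Sat(AF b) = {n1, n3}, so the formula does not hold at n2.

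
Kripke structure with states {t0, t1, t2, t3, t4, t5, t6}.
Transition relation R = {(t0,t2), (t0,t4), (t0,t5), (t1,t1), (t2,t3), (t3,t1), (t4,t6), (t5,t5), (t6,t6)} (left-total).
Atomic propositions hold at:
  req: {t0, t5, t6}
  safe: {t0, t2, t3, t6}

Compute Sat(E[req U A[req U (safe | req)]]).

Sat(safe | req) = {t0, t2, t3, t5, t6}
A[req U (safe | req)]: least fixpoint, start Z0 = Sat((safe | req)) = {t0, t2, t3, t5, t6}, add states in Sat(req) with every successor in Z. Already a fixed point.
Sat(A[req U (safe | req)]) = {t0, t2, t3, t5, t6}
E[req U A[req U (safe | req)]]: least fixpoint, start Z0 = Sat(A[req U (safe | req)]) = {t0, t2, t3, t5, t6}, add states in Sat(req) with some successor in Z. Already a fixed point.
Sat(E[req U A[req U (safe | req)]]) = {t0, t2, t3, t5, t6}

{t0, t2, t3, t5, t6}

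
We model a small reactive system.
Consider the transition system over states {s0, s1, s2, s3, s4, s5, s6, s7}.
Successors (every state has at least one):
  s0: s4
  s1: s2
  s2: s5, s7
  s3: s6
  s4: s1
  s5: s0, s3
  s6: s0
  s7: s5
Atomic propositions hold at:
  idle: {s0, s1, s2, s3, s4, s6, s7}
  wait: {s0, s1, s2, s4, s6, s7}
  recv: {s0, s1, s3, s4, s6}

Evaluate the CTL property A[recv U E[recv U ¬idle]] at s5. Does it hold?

Yes

Sat(¬idle) = {s5}
E[recv U ¬idle]: least fixpoint, start Z0 = Sat(¬idle) = {s5}, add states in Sat(recv) with some successor in Z. Already a fixed point.
Sat(E[recv U ¬idle]) = {s5}
A[recv U E[recv U ¬idle]]: least fixpoint, start Z0 = Sat(E[recv U ¬idle]) = {s5}, add states in Sat(recv) with every successor in Z. Already a fixed point.
Sat(A[recv U E[recv U ¬idle]]) = {s5}
s5 ∈ Sat(A[recv U E[recv U ¬idle]]) = {s5}, so the formula holds at s5.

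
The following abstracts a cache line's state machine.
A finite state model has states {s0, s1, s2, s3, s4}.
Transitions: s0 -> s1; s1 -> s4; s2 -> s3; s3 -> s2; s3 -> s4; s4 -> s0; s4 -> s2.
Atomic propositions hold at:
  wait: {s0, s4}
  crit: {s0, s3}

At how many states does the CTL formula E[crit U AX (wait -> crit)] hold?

4

Sat(wait -> crit) = {s0, s1, s2, s3}
Sat(AX (wait -> crit)) = {s : every successor in {s0, s1, s2, s3}} = {s0, s2, s4}
E[crit U AX (wait -> crit)]: least fixpoint, start Z0 = Sat(AX (wait -> crit)) = {s0, s2, s4}, add states in Sat(crit) with some successor in Z. Z1 = {s0, s2, s3, s4}; fixed.
Sat(E[crit U AX (wait -> crit)]) = {s0, s2, s3, s4}
|Sat(E[crit U AX (wait -> crit)])| = |{s0, s2, s3, s4}| = 4.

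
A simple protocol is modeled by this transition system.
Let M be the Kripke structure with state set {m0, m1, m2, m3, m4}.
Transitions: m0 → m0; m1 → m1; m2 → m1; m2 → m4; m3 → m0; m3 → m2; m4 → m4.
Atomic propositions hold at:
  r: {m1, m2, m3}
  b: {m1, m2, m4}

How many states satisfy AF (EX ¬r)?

4

Sat(¬r) = {m0, m4}
Sat(EX ¬r) = {s : some successor in {m0, m4}} = {m0, m2, m3, m4}
AF (EX ¬r): least fixpoint, start Z0 = {m0, m2, m3, m4}, add states with every successor in Z. Already a fixed point.
Sat(AF (EX ¬r)) = {m0, m2, m3, m4}
|Sat(AF (EX ¬r))| = |{m0, m2, m3, m4}| = 4.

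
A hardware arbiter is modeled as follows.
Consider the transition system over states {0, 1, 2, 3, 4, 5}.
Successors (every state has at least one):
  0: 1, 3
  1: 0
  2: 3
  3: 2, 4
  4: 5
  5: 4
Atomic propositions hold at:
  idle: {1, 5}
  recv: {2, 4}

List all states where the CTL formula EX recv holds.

Sat(EX recv) = {s : some successor in {2, 4}} = {3, 5}

{3, 5}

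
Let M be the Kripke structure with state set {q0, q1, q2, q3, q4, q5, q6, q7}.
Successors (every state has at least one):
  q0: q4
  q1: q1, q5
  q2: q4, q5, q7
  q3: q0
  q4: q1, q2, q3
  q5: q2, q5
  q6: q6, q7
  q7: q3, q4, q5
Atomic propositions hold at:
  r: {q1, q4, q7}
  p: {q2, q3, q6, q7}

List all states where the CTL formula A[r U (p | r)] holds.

{q1, q2, q3, q4, q6, q7}

Sat(p | r) = {q1, q2, q3, q4, q6, q7}
A[r U (p | r)]: least fixpoint, start Z0 = Sat((p | r)) = {q1, q2, q3, q4, q6, q7}, add states in Sat(r) with every successor in Z. Already a fixed point.
Sat(A[r U (p | r)]) = {q1, q2, q3, q4, q6, q7}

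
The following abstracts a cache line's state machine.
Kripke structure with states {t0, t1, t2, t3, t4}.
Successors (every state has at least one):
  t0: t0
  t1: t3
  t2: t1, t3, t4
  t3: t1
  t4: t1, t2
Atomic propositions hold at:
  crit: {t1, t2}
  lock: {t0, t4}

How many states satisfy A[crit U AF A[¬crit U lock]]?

Sat(¬crit) = {t0, t3, t4}
A[¬crit U lock]: least fixpoint, start Z0 = Sat(lock) = {t0, t4}, add states in Sat(¬crit) with every successor in Z. Already a fixed point.
Sat(A[¬crit U lock]) = {t0, t4}
AF A[¬crit U lock]: least fixpoint, start Z0 = {t0, t4}, add states with every successor in Z. Already a fixed point.
Sat(AF A[¬crit U lock]) = {t0, t4}
A[crit U AF A[¬crit U lock]]: least fixpoint, start Z0 = Sat(AF A[¬crit U lock]) = {t0, t4}, add states in Sat(crit) with every successor in Z. Already a fixed point.
Sat(A[crit U AF A[¬crit U lock]]) = {t0, t4}
|Sat(A[crit U AF A[¬crit U lock]])| = |{t0, t4}| = 2.

2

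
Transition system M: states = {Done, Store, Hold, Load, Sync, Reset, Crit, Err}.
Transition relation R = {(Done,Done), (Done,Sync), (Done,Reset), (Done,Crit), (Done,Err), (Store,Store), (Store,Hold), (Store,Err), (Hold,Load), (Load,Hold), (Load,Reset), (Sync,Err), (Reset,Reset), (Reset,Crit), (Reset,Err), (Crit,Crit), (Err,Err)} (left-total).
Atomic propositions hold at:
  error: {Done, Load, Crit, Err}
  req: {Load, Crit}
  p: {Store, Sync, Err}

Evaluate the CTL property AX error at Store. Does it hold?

Sat(AX error) = {s : every successor in {Done, Load, Crit, Err}} = {Hold, Sync, Crit, Err}
Store ∉ Sat(AX error) = {Hold, Sync, Crit, Err}, so the formula does not hold at Store.

No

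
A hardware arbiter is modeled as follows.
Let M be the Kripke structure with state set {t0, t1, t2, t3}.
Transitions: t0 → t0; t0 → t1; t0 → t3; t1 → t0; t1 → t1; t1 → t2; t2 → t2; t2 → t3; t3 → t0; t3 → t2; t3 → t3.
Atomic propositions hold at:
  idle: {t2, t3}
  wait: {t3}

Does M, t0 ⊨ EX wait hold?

Yes

Sat(EX wait) = {s : some successor in {t3}} = {t0, t2, t3}
t0 ∈ Sat(EX wait) = {t0, t2, t3}, so the formula holds at t0.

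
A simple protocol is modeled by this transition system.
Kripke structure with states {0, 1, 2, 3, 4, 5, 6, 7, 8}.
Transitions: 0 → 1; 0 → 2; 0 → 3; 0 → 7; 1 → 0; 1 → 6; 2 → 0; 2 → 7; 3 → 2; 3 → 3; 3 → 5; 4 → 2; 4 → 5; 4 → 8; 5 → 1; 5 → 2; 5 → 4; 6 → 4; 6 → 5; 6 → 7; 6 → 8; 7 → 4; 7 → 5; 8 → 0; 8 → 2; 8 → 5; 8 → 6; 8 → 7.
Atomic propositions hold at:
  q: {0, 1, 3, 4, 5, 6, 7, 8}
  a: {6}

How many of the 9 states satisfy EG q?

8

EG q: greatest fixpoint, start Z0 = {0, 1, 3, 4, 5, 6, 7, 8}, keep only states in Sat with some successor in Z. Already a fixed point.
Sat(EG q) = {0, 1, 3, 4, 5, 6, 7, 8}
|Sat(EG q)| = |{0, 1, 3, 4, 5, 6, 7, 8}| = 8.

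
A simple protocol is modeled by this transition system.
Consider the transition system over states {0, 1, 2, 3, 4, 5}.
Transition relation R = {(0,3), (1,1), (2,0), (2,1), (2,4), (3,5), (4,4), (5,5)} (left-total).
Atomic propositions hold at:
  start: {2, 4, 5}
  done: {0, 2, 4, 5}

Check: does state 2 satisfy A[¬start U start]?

Sat(¬start) = {0, 1, 3}
A[¬start U start]: least fixpoint, start Z0 = Sat(start) = {2, 4, 5}, add states in Sat(¬start) with every successor in Z. Z1 = {2, 3, 4, 5}; Z2 = {0, 2, 3, 4, 5}; fixed.
Sat(A[¬start U start]) = {0, 2, 3, 4, 5}
2 ∈ Sat(A[¬start U start]) = {0, 2, 3, 4, 5}, so the formula holds at 2.

Yes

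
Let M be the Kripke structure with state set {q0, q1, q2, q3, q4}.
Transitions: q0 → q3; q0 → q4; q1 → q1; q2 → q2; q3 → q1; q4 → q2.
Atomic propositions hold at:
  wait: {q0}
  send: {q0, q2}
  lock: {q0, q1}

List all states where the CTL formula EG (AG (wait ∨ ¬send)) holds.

{q1, q3}

Sat(¬send) = {q1, q3, q4}
Sat(wait ∨ ¬send) = {q0, q1, q3, q4}
AG (wait ∨ ¬send): greatest fixpoint, start Z0 = {q0, q1, q3, q4}, keep only states in Sat with every successor in Z. Z1 = {q0, q1, q3}; Z2 = {q1, q3}; fixed.
Sat(AG (wait ∨ ¬send)) = {q1, q3}
EG (AG (wait ∨ ¬send)): greatest fixpoint, start Z0 = {q1, q3}, keep only states in Sat with some successor in Z. Already a fixed point.
Sat(EG (AG (wait ∨ ¬send))) = {q1, q3}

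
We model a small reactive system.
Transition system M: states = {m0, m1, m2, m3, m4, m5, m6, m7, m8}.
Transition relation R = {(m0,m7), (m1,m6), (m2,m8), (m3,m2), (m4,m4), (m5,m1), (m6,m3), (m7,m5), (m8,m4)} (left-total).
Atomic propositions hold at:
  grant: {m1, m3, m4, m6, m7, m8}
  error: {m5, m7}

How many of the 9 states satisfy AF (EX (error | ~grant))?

Sat(~grant) = {m0, m2, m5}
Sat(error | ~grant) = {m0, m2, m5, m7}
Sat(EX (error | ~grant)) = {s : some successor in {m0, m2, m5, m7}} = {m0, m3, m7}
AF (EX (error | ~grant)): least fixpoint, start Z0 = {m0, m3, m7}, add states with every successor in Z. Z1 = {m0, m3, m6, m7}; Z2 = {m0, m1, m3, m6, m7}; Z3 = {m0, m1, m3, m5, m6, m7}; fixed.
Sat(AF (EX (error | ~grant))) = {m0, m1, m3, m5, m6, m7}
|Sat(AF (EX (error | ~grant)))| = |{m0, m1, m3, m5, m6, m7}| = 6.

6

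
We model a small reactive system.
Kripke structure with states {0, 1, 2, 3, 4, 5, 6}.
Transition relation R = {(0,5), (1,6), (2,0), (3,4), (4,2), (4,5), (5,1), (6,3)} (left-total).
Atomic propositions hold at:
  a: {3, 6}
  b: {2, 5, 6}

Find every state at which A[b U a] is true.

A[b U a]: least fixpoint, start Z0 = Sat(a) = {3, 6}, add states in Sat(b) with every successor in Z. Already a fixed point.
Sat(A[b U a]) = {3, 6}

{3, 6}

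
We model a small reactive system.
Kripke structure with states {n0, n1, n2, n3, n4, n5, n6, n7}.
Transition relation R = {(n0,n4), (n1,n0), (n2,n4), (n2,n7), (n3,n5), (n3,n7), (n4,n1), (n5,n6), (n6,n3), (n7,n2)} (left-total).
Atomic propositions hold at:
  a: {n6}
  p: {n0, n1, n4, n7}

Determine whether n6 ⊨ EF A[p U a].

Yes

A[p U a]: least fixpoint, start Z0 = Sat(a) = {n6}, add states in Sat(p) with every successor in Z. Already a fixed point.
Sat(A[p U a]) = {n6}
EF A[p U a]: least fixpoint, start Z0 = {n6}, add states with some successor in Z. Z1 = {n5, n6}; Z2 = {n3, n5, n6}; fixed.
Sat(EF A[p U a]) = {n3, n5, n6}
n6 ∈ Sat(EF A[p U a]) = {n3, n5, n6}, so the formula holds at n6.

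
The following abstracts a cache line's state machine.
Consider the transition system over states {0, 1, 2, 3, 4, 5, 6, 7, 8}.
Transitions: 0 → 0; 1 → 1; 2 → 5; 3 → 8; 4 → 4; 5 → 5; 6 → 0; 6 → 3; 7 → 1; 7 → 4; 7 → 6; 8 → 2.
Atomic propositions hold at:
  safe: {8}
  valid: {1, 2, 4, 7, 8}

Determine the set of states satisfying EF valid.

{1, 2, 3, 4, 6, 7, 8}

EF valid: least fixpoint, start Z0 = {1, 2, 4, 7, 8}, add states with some successor in Z. Z1 = {1, 2, 3, 4, 7, 8}; Z2 = {1, 2, 3, 4, 6, 7, 8}; fixed.
Sat(EF valid) = {1, 2, 3, 4, 6, 7, 8}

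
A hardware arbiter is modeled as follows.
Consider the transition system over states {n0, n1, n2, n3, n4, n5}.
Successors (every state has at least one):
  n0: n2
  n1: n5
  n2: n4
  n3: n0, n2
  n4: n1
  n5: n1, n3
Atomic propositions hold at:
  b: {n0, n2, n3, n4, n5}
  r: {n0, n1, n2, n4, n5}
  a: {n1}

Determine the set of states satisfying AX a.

Sat(AX a) = {s : every successor in {n1}} = {n4}

{n4}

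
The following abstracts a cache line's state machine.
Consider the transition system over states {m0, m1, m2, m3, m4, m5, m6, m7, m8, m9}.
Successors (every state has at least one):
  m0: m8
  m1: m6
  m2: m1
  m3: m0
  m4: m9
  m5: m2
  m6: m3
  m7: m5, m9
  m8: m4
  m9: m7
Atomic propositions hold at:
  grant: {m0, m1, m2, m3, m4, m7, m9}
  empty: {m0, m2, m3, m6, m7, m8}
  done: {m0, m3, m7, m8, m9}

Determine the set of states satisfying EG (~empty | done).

Sat(~empty) = {m1, m4, m5, m9}
Sat(~empty | done) = {m0, m1, m3, m4, m5, m7, m8, m9}
EG (~empty | done): greatest fixpoint, start Z0 = {m0, m1, m3, m4, m5, m7, m8, m9}, keep only states in Sat with some successor in Z. Z1 = {m0, m3, m4, m7, m8, m9}; fixed.
Sat(EG (~empty | done)) = {m0, m3, m4, m7, m8, m9}

{m0, m3, m4, m7, m8, m9}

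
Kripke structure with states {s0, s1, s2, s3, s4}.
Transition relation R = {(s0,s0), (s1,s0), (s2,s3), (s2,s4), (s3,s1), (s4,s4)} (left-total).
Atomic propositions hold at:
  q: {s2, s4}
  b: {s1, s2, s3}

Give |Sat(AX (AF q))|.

AF q: least fixpoint, start Z0 = {s2, s4}, add states with every successor in Z. Already a fixed point.
Sat(AF q) = {s2, s4}
Sat(AX (AF q)) = {s : every successor in {s2, s4}} = {s4}
|Sat(AX (AF q))| = |{s4}| = 1.

1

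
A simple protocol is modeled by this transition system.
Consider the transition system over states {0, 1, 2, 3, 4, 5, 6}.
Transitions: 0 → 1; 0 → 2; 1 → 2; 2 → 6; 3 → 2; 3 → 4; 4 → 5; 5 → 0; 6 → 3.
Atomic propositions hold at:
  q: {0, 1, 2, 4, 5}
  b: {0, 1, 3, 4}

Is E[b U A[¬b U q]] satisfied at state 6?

No

Sat(¬b) = {2, 5, 6}
A[¬b U q]: least fixpoint, start Z0 = Sat(q) = {0, 1, 2, 4, 5}, add states in Sat(¬b) with every successor in Z. Already a fixed point.
Sat(A[¬b U q]) = {0, 1, 2, 4, 5}
E[b U A[¬b U q]]: least fixpoint, start Z0 = Sat(A[¬b U q]) = {0, 1, 2, 4, 5}, add states in Sat(b) with some successor in Z. Z1 = {0, 1, 2, 3, 4, 5}; fixed.
Sat(E[b U A[¬b U q]]) = {0, 1, 2, 3, 4, 5}
6 ∉ Sat(E[b U A[¬b U q]]) = {0, 1, 2, 3, 4, 5}, so the formula does not hold at 6.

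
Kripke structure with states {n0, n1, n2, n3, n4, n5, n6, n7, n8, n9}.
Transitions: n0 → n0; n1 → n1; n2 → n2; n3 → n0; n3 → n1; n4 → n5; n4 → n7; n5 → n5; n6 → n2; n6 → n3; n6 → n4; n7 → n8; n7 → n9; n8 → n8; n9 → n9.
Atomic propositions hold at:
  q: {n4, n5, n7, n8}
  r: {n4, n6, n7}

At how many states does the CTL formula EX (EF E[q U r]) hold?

2

E[q U r]: least fixpoint, start Z0 = Sat(r) = {n4, n6, n7}, add states in Sat(q) with some successor in Z. Already a fixed point.
Sat(E[q U r]) = {n4, n6, n7}
EF E[q U r]: least fixpoint, start Z0 = {n4, n6, n7}, add states with some successor in Z. Already a fixed point.
Sat(EF E[q U r]) = {n4, n6, n7}
Sat(EX (EF E[q U r])) = {s : some successor in {n4, n6, n7}} = {n4, n6}
|Sat(EX (EF E[q U r]))| = |{n4, n6}| = 2.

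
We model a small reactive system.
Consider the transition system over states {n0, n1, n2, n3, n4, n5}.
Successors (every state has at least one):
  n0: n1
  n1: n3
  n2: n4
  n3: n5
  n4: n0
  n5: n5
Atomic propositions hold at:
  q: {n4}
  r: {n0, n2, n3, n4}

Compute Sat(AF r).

AF r: least fixpoint, start Z0 = {n0, n2, n3, n4}, add states with every successor in Z. Z1 = {n0, n1, n2, n3, n4}; fixed.
Sat(AF r) = {n0, n1, n2, n3, n4}

{n0, n1, n2, n3, n4}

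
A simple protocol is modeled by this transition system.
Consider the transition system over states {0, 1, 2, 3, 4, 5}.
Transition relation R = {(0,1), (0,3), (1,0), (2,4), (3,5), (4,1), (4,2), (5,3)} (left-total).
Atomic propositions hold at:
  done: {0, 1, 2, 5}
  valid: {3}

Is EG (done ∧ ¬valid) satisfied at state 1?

Sat(¬valid) = {0, 1, 2, 4, 5}
Sat(done ∧ ¬valid) = {0, 1, 2, 5}
EG (done ∧ ¬valid): greatest fixpoint, start Z0 = {0, 1, 2, 5}, keep only states in Sat with some successor in Z. Z1 = {0, 1}; fixed.
Sat(EG (done ∧ ¬valid)) = {0, 1}
1 ∈ Sat(EG (done ∧ ¬valid)) = {0, 1}, so the formula holds at 1.

Yes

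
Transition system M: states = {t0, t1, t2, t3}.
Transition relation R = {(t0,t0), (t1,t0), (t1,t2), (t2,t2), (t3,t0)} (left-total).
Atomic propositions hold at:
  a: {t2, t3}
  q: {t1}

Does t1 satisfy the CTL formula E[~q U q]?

Sat(~q) = {t0, t2, t3}
E[~q U q]: least fixpoint, start Z0 = Sat(q) = {t1}, add states in Sat(~q) with some successor in Z. Already a fixed point.
Sat(E[~q U q]) = {t1}
t1 ∈ Sat(E[~q U q]) = {t1}, so the formula holds at t1.

Yes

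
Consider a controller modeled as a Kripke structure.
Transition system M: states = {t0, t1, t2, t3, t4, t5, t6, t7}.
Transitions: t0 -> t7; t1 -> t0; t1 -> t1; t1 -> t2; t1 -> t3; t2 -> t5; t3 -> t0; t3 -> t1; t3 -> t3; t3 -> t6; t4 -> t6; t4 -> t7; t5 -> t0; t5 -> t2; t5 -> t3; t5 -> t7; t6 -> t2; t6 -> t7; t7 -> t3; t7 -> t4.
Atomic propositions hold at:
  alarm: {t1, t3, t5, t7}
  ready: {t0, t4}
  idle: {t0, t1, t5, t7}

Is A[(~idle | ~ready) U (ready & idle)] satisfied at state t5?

Sat(~idle) = {t2, t3, t4, t6}
Sat(~ready) = {t1, t2, t3, t5, t6, t7}
Sat(~idle | ~ready) = {t1, t2, t3, t4, t5, t6, t7}
Sat(ready & idle) = {t0}
A[(~idle | ~ready) U (ready & idle)]: least fixpoint, start Z0 = Sat((ready & idle)) = {t0}, add states in Sat(~idle | ~ready) with every successor in Z. Already a fixed point.
Sat(A[(~idle | ~ready) U (ready & idle)]) = {t0}
t5 ∉ Sat(A[(~idle | ~ready) U (ready & idle)]) = {t0}, so the formula does not hold at t5.

No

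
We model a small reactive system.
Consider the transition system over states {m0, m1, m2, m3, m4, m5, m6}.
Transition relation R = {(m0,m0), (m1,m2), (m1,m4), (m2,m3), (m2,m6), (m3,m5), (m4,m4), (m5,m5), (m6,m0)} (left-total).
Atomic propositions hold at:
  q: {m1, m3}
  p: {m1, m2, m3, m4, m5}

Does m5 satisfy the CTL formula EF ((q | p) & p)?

Sat(q | p) = {m1, m2, m3, m4, m5}
Sat((q | p) & p) = {m1, m2, m3, m4, m5}
EF ((q | p) & p): least fixpoint, start Z0 = {m1, m2, m3, m4, m5}, add states with some successor in Z. Already a fixed point.
Sat(EF ((q | p) & p)) = {m1, m2, m3, m4, m5}
m5 ∈ Sat(EF ((q | p) & p)) = {m1, m2, m3, m4, m5}, so the formula holds at m5.

Yes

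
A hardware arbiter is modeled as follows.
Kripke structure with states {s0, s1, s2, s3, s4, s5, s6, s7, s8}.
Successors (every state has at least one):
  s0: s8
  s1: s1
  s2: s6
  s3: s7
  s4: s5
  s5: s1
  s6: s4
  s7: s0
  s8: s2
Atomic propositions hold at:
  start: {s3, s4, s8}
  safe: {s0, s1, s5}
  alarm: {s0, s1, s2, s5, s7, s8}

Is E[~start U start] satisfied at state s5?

No

Sat(~start) = {s0, s1, s2, s5, s6, s7}
E[~start U start]: least fixpoint, start Z0 = Sat(start) = {s3, s4, s8}, add states in Sat(~start) with some successor in Z. Z1 = {s0, s3, s4, s6, s8}; Z2 = {s0, s2, s3, s4, s6, s7, s8}; fixed.
Sat(E[~start U start]) = {s0, s2, s3, s4, s6, s7, s8}
s5 ∉ Sat(E[~start U start]) = {s0, s2, s3, s4, s6, s7, s8}, so the formula does not hold at s5.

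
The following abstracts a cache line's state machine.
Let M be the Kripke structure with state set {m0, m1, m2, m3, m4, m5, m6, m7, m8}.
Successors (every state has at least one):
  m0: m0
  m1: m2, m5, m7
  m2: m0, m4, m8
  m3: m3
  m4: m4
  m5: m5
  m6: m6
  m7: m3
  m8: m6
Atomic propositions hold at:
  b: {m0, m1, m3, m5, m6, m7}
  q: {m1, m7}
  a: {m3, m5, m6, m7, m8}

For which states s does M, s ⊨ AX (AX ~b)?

{m4}

Sat(~b) = {m2, m4, m8}
Sat(AX ~b) = {s : every successor in {m2, m4, m8}} = {m4}
Sat(AX (AX ~b)) = {s : every successor in {m4}} = {m4}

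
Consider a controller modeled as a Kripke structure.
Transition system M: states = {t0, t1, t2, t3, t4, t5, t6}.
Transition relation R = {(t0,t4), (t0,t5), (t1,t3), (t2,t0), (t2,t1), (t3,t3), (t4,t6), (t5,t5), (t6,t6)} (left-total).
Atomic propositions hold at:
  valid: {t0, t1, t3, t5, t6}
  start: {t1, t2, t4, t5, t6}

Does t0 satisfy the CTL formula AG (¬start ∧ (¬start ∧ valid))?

Sat(¬start) = {t0, t3}
Sat(¬start ∧ valid) = {t0, t3}
Sat(¬start ∧ (¬start ∧ valid)) = {t0, t3}
AG (¬start ∧ (¬start ∧ valid)): greatest fixpoint, start Z0 = {t0, t3}, keep only states in Sat with every successor in Z. Z1 = {t3}; fixed.
Sat(AG (¬start ∧ (¬start ∧ valid))) = {t3}
t0 ∉ Sat(AG (¬start ∧ (¬start ∧ valid))) = {t3}, so the formula does not hold at t0.

No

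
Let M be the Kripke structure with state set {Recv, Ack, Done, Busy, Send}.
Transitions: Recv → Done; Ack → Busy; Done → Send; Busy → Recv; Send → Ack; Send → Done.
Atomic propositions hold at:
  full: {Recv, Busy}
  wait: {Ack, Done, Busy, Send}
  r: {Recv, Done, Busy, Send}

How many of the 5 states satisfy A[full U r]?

4

A[full U r]: least fixpoint, start Z0 = Sat(r) = {Recv, Done, Busy, Send}, add states in Sat(full) with every successor in Z. Already a fixed point.
Sat(A[full U r]) = {Recv, Done, Busy, Send}
|Sat(A[full U r])| = |{Recv, Done, Busy, Send}| = 4.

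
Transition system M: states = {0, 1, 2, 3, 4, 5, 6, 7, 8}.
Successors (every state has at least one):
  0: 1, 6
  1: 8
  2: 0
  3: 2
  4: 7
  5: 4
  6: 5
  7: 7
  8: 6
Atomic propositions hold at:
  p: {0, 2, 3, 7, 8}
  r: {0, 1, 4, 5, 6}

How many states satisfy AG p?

1

AG p: greatest fixpoint, start Z0 = {0, 2, 3, 7, 8}, keep only states in Sat with every successor in Z. Z1 = {2, 3, 7}; Z2 = {3, 7}; Z3 = {7}; fixed.
Sat(AG p) = {7}
|Sat(AG p)| = |{7}| = 1.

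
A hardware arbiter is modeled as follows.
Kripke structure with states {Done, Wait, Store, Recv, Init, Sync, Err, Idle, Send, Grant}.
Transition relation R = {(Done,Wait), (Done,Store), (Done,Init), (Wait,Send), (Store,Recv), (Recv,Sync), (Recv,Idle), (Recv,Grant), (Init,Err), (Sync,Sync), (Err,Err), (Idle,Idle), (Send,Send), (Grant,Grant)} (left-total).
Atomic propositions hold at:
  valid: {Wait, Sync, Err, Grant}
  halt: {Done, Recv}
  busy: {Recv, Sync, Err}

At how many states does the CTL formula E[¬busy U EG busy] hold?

6

Sat(¬busy) = {Done, Wait, Store, Init, Idle, Send, Grant}
EG busy: greatest fixpoint, start Z0 = {Recv, Sync, Err}, keep only states in Sat with some successor in Z. Already a fixed point.
Sat(EG busy) = {Recv, Sync, Err}
E[¬busy U EG busy]: least fixpoint, start Z0 = Sat(EG busy) = {Recv, Sync, Err}, add states in Sat(¬busy) with some successor in Z. Z1 = {Store, Recv, Init, Sync, Err}; Z2 = {Done, Store, Recv, Init, Sync, Err}; fixed.
Sat(E[¬busy U EG busy]) = {Done, Store, Recv, Init, Sync, Err}
|Sat(E[¬busy U EG busy])| = |{Done, Store, Recv, Init, Sync, Err}| = 6.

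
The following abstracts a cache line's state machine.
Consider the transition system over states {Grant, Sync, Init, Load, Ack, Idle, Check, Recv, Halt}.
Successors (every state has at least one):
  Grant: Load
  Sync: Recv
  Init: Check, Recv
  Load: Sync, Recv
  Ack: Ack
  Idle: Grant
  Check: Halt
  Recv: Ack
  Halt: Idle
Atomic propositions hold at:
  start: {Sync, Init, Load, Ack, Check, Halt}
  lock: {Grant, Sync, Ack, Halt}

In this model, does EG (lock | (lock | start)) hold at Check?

No

Sat(lock | start) = {Grant, Sync, Init, Load, Ack, Check, Halt}
Sat(lock | (lock | start)) = {Grant, Sync, Init, Load, Ack, Check, Halt}
EG (lock | (lock | start)): greatest fixpoint, start Z0 = {Grant, Sync, Init, Load, Ack, Check, Halt}, keep only states in Sat with some successor in Z. Z1 = {Grant, Init, Load, Ack, Check}; Z2 = {Grant, Init, Ack}; Z3 = {Ack}; fixed.
Sat(EG (lock | (lock | start))) = {Ack}
Check ∉ Sat(EG (lock | (lock | start))) = {Ack}, so the formula does not hold at Check.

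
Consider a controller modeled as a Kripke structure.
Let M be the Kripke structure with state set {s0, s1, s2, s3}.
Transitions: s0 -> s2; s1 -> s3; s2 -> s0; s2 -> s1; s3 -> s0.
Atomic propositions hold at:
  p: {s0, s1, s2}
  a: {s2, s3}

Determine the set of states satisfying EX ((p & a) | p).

Sat(p & a) = {s2}
Sat((p & a) | p) = {s0, s1, s2}
Sat(EX ((p & a) | p)) = {s : some successor in {s0, s1, s2}} = {s0, s2, s3}

{s0, s2, s3}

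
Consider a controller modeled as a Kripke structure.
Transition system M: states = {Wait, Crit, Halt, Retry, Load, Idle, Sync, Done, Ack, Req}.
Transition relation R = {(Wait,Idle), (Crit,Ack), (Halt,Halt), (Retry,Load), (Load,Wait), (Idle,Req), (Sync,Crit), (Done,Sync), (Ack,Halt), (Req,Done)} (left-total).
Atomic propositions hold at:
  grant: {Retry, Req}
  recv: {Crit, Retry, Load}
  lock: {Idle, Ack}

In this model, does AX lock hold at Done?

Sat(AX lock) = {s : every successor in {Idle, Ack}} = {Wait, Crit}
Done ∉ Sat(AX lock) = {Wait, Crit}, so the formula does not hold at Done.

No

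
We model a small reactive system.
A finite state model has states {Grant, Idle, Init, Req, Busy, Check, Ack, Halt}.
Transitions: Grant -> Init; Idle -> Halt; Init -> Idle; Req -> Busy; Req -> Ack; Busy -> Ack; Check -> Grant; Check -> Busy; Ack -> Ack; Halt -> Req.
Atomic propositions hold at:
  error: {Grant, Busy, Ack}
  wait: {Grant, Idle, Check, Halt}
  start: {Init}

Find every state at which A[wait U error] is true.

A[wait U error]: least fixpoint, start Z0 = Sat(error) = {Grant, Busy, Ack}, add states in Sat(wait) with every successor in Z. Z1 = {Grant, Busy, Check, Ack}; fixed.
Sat(A[wait U error]) = {Grant, Busy, Check, Ack}

{Grant, Busy, Check, Ack}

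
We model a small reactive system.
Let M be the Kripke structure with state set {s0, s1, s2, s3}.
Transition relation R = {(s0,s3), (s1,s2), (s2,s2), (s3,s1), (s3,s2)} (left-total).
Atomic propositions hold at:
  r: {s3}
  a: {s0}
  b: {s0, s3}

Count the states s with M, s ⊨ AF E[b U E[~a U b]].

2

Sat(~a) = {s1, s2, s3}
E[~a U b]: least fixpoint, start Z0 = Sat(b) = {s0, s3}, add states in Sat(~a) with some successor in Z. Already a fixed point.
Sat(E[~a U b]) = {s0, s3}
E[b U E[~a U b]]: least fixpoint, start Z0 = Sat(E[~a U b]) = {s0, s3}, add states in Sat(b) with some successor in Z. Already a fixed point.
Sat(E[b U E[~a U b]]) = {s0, s3}
AF E[b U E[~a U b]]: least fixpoint, start Z0 = {s0, s3}, add states with every successor in Z. Already a fixed point.
Sat(AF E[b U E[~a U b]]) = {s0, s3}
|Sat(AF E[b U E[~a U b]])| = |{s0, s3}| = 2.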